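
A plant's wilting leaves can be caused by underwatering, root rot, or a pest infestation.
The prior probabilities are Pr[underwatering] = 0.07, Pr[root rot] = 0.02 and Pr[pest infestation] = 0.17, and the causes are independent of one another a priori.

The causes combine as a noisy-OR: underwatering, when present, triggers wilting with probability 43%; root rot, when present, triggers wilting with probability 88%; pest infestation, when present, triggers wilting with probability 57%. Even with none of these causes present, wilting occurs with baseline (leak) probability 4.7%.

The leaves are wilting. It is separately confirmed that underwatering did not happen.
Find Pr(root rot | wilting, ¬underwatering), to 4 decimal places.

Under noisy-OR, P(wilting | causes) = 1 − (1−0.047)·∏(1−qᵢ) over the active causes.
Weight on root rot=true, given the evidence: 0.014702 + 0.003233 = 0.017935
Denominator P(wilting | ¬underwatering): 0.047*0.98*0.83 + 0.59021*0.98*0.17 + 0.88564*0.02*0.83 + 0.950825*0.02*0.17 = 0.154494
Posterior = 0.017935 / 0.154494 ≈ 0.1161

Pr(root rot | wilting, ¬underwatering) ≈ 0.1161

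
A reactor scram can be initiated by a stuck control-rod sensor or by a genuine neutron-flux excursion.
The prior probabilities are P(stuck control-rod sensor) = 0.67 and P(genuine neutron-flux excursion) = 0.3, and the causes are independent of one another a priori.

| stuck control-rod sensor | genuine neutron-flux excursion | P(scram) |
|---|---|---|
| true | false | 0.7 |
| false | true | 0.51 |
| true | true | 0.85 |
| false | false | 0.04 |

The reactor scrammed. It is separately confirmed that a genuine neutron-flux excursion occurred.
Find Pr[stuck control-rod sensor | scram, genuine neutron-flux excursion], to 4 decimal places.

P(scram | genuine neutron-flux excursion) = 0.51·0.33 + 0.85·0.67 = 0.168300 + 0.569500 = 0.737800
The stuck control-rod sensor-present share is 0.85·0.67 = 0.569500.
P(stuck control-rod sensor | scram, genuine neutron-flux excursion) = 0.569500 / 0.737800 ≈ 0.7719

Pr[stuck control-rod sensor | scram, genuine neutron-flux excursion] ≈ 0.7719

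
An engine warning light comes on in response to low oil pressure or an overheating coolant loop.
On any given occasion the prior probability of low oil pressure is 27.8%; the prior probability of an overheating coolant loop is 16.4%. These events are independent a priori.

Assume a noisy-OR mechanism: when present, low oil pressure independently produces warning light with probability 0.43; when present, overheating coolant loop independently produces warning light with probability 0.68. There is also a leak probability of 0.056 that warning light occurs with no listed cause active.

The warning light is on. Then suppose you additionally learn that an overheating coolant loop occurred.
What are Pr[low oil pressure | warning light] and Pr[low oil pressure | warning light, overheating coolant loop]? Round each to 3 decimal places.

Pr[low oil pressure | warning light] ≈ 0.555; Pr[low oil pressure | warning light, overheating coolant loop] ≈ 0.314

Under noisy-OR, P(warning light | causes) = 1 − (1−0.056)·∏(1−qᵢ) over the active causes.
Weight on low oil pressure=true, given the evidence: 0.107354 + 0.037742 = 0.145096
Normalizer over all consistent configurations: 0.056·0.722·0.836 + 0.69792·0.722·0.164 + 0.46192·0.278·0.836 + 0.827814·0.278·0.164 = 0.261536
P(low oil pressure | warning light) = 0.145096/0.261536 ≈ 0.555

Now also conditioning on overheating coolant loop=true:
Enumerate both values of low oil pressure and weight by the priors:
  P(warning light | overheating coolant loop) = 0.69792×0.722 + 0.827814×0.278
        = 0.503898 + 0.230132 = 0.734030
Configurations with low oil pressure contribute 0.230132, so
  P(low oil pressure | warning light, overheating coolant loop) = 0.230132 / 0.734030 ≈ 0.314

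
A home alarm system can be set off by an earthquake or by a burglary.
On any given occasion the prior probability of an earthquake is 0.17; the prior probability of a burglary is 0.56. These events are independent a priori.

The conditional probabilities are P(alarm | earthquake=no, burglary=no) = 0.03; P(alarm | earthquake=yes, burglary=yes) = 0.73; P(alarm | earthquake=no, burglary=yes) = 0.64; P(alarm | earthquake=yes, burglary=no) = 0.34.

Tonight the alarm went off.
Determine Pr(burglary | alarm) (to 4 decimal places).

Pr(burglary | alarm) ≈ 0.9098

Enumerate the 4 (earthquake, burglary) configurations and weight by the priors:
  P(alarm) = 0.03×0.83×0.44 + 0.64×0.83×0.56 + 0.34×0.17×0.44 + 0.73×0.17×0.56
        = 0.010956 + 0.297472 + 0.025432 + 0.069496 = 0.403356
The terms with burglary present sum to 0.366968, so
  P(burglary | alarm) = 0.366968 / 0.403356 ≈ 0.9098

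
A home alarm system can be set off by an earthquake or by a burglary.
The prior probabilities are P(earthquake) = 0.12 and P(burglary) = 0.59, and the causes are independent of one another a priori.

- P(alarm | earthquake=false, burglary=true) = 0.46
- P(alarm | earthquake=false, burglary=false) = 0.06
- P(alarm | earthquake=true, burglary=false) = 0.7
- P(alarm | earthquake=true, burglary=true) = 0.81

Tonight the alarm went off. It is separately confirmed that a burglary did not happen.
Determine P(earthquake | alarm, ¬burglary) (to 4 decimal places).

P(alarm | ¬burglary) = 0.06*0.88 + 0.7*0.12 = 0.052800 + 0.084000 = 0.136800
Of this, 0.084000 comes from 0.7*0.12 (the earthquake=true cases).
Hence the posterior is 0.084000/0.136800 ≈ 0.6140.

P(earthquake | alarm, ¬burglary) ≈ 0.6140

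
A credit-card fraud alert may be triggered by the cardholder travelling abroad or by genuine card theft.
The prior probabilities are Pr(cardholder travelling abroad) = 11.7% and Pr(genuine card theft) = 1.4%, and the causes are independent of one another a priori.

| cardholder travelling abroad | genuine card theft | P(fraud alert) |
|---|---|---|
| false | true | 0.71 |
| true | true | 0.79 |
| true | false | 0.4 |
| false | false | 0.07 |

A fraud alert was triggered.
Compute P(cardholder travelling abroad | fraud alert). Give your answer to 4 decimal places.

P(fraud alert) = 0.07*0.883*0.986 + 0.71*0.883*0.014 + 0.4*0.117*0.986 + 0.79*0.117*0.014 = 0.060945 + 0.008777 + 0.046145 + 0.001294 = 0.117161
The cardholder travelling abroad-present share is 0.046145 + 0.001294 = 0.047439.
So P(cardholder travelling abroad | fraud alert) = 0.047439/0.117161 ≈ 0.4049.

P(cardholder travelling abroad | fraud alert) ≈ 0.4049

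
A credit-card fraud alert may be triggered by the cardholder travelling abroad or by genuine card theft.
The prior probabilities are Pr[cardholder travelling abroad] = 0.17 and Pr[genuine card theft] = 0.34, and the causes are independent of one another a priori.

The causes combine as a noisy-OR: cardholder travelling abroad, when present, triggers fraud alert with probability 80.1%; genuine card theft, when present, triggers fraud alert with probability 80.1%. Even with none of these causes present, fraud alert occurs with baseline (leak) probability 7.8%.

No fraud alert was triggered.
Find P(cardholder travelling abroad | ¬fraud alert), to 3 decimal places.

Under noisy-OR, P(fraud alert | causes) = 1 − (1−0.078)·∏(1−qᵢ) over the active causes.
P(¬fraud alert) = 0.922·0.83·0.66 + 0.183478·0.83·0.34 + 0.183478·0.17·0.66 + 0.036512·0.17·0.34 = 0.505072 + 0.051777 + 0.020586 + 0.002110 = 0.579545
Restricting to configurations with cardholder travelling abroad present: 0.020586 + 0.002110 = 0.022696.
Hence the posterior is 0.022696/0.579545 ≈ 0.039.

P(cardholder travelling abroad | ¬fraud alert) ≈ 0.039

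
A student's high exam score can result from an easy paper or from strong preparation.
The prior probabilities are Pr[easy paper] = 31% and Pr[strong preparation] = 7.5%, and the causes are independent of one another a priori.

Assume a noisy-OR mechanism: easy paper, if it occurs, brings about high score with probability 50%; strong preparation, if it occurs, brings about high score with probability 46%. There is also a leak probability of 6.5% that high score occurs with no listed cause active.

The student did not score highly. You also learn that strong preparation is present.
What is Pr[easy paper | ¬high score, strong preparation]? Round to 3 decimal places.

Pr[easy paper | ¬high score, strong preparation] ≈ 0.183

Under noisy-OR, P(high score | causes) = 1 − (1−0.065)·∏(1−qᵢ) over the active causes.
P(¬high score | strong preparation) = 0.5049·0.69 + 0.25245·0.31 = 0.348381 + 0.078259 = 0.426640
Restricting to configurations with easy paper present: 0.25245·0.31 = 0.078259.
P(easy paper | ¬high score, strong preparation) = 0.078259 / 0.426640 ≈ 0.183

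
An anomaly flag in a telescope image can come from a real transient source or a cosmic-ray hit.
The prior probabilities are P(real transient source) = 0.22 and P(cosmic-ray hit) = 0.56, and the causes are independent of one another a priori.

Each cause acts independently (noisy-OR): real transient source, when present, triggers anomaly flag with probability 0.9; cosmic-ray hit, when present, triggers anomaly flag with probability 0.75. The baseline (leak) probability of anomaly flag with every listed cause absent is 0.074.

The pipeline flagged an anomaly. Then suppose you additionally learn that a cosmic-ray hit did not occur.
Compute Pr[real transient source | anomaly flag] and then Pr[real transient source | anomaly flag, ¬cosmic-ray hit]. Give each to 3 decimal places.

Under noisy-OR, P(anomaly flag | causes) = 1 − (1−0.074)·∏(1−qᵢ) over the active causes.
By total probability over the 4 (real transient source, cosmic-ray hit) configurations:
  P(anomaly flag) = 0.074*0.78*0.44 + 0.7685*0.78*0.56 + 0.9074*0.22*0.44 + 0.97685*0.22*0.56
        = 0.025397 + 0.335681 + 0.087836 + 0.120348 = 0.569262
The terms with real transient source present sum to 0.208184, so
  P(real transient source | anomaly flag) = 0.208184 / 0.569262 ≈ 0.366

Now condition on the additional information:
Sum P(anomaly flag|·) weighted by the priors over both values of real transient source:
  P(anomaly flag | ¬cosmic-ray hit) = 0.074*0.78 + 0.9074*0.22
        = 0.057720 + 0.199628 = 0.257348
The terms with real transient source present sum to 0.199628, so
  P(real transient source | anomaly flag, ¬cosmic-ray hit) = 0.199628 / 0.257348 ≈ 0.776
With cosmic-ray hit excluded, real transient source must carry more of the explanatory weight for the anomaly flag.

Pr[real transient source | anomaly flag] ≈ 0.366; Pr[real transient source | anomaly flag, ¬cosmic-ray hit] ≈ 0.776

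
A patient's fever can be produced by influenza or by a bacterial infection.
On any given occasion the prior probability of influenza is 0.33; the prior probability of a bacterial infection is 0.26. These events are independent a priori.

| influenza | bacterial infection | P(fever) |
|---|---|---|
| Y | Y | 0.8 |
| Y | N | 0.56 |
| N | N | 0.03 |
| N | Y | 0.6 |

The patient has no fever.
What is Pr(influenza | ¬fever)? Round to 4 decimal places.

Enumerate the 4 (influenza, bacterial infection) configurations and weight by the priors:
  P(¬fever) = 0.97*0.67*0.74 + 0.4*0.67*0.26 + 0.44*0.33*0.74 + 0.2*0.33*0.26
        = 0.480926 + 0.069680 + 0.107448 + 0.017160 = 0.675214
Configurations with influenza contribute 0.124608, so
  P(influenza | ¬fever) = 0.124608 / 0.675214 ≈ 0.1845

Pr(influenza | ¬fever) ≈ 0.1845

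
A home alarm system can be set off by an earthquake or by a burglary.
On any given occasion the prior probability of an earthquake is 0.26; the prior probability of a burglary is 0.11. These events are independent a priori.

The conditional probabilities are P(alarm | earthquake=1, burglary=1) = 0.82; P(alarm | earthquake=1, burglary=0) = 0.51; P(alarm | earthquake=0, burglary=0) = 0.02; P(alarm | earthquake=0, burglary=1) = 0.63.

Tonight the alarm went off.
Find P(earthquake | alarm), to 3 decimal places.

P(earthquake | alarm) ≈ 0.687

Sum P(alarm|·) weighted by the priors over the 4 (earthquake, burglary) configurations:
  P(alarm) = 0.02×0.74×0.89 + 0.63×0.74×0.11 + 0.51×0.26×0.89 + 0.82×0.26×0.11
        = 0.013172 + 0.051282 + 0.118014 + 0.023452 = 0.205920
Keeping only the earthquake-present terms gives 0.141466, so
  P(earthquake | alarm) = 0.141466 / 0.205920 ≈ 0.687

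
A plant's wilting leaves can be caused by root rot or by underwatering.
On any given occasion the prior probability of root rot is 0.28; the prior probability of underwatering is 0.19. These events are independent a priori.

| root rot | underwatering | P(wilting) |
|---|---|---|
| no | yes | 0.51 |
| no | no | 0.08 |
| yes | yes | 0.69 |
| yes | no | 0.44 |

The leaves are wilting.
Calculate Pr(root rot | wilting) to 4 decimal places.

Pr(root rot | wilting) ≈ 0.5397

By total probability over the 4 (root rot, underwatering) configurations:
  P(wilting) = 0.08*0.72*0.81 + 0.51*0.72*0.19 + 0.44*0.28*0.81 + 0.69*0.28*0.19
        = 0.046656 + 0.069768 + 0.099792 + 0.036708 = 0.252924
Configurations with root rot contribute 0.136500, so
  P(root rot | wilting) = 0.136500 / 0.252924 ≈ 0.5397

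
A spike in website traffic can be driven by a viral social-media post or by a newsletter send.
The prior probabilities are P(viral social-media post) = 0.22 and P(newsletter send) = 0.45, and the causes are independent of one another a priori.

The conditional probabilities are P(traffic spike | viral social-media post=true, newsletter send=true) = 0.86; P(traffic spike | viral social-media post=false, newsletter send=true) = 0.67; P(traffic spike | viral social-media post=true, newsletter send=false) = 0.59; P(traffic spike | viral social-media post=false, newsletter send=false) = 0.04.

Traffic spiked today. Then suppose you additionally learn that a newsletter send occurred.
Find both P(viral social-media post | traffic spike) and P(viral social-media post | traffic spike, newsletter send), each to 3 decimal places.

P(viral social-media post | traffic spike) ≈ 0.383; P(viral social-media post | traffic spike, newsletter send) ≈ 0.266

For the numerator, keep only viral social-media post=true terms: 0.071390 + 0.085140 = 0.156530
Denominator P(traffic spike): 0.04·0.78·0.55 + 0.67·0.78·0.45 + 0.59·0.22·0.55 + 0.86·0.22·0.45 = 0.408860
P(viral social-media post | traffic spike) = 0.156530/0.408860 ≈ 0.383

With the extra evidence:
Numerator (weight on configurations with viral social-media post): 0.86*0.22 = 0.189200
Denominator P(traffic spike | newsletter send): 0.67*0.78 + 0.86*0.22 = 0.711800
Posterior = 0.189200 / 0.711800 ≈ 0.266
This is intercausal reasoning (explaining away): once newsletter send accounts for the traffic spike, viral social-media post becomes less likely.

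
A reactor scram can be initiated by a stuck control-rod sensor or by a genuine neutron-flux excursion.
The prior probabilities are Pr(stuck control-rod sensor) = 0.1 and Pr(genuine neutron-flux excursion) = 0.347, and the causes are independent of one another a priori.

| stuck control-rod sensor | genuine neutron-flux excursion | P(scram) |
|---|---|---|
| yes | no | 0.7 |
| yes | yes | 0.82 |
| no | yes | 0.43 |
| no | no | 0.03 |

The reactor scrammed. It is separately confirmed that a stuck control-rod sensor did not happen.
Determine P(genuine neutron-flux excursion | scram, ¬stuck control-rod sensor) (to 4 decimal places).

P(genuine neutron-flux excursion | scram, ¬stuck control-rod sensor) ≈ 0.8839

P(scram | ¬stuck control-rod sensor) = 0.03·0.653 + 0.43·0.347 = 0.019590 + 0.149210 = 0.168800
Restricting to configurations with genuine neutron-flux excursion present: 0.43·0.347 = 0.149210.
P(genuine neutron-flux excursion | scram, ¬stuck control-rod sensor) = 0.149210 / 0.168800 ≈ 0.8839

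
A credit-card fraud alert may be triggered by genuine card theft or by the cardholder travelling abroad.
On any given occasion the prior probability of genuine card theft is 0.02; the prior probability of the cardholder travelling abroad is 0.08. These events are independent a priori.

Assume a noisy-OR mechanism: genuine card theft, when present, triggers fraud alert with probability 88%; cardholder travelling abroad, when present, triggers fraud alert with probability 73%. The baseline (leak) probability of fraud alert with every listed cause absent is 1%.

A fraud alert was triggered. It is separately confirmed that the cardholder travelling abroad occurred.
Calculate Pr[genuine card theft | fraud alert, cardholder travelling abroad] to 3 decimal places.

Pr[genuine card theft | fraud alert, cardholder travelling abroad] ≈ 0.026

Under noisy-OR, P(fraud alert | causes) = 1 − (1−0.01)·∏(1−qᵢ) over the active causes.
By total probability over both values of genuine card theft:
  P(fraud alert | cardholder travelling abroad) = 0.7327*0.98 + 0.967924*0.02
        = 0.718046 + 0.019358 = 0.737404
Configurations with genuine card theft contribute 0.019358, so
  P(genuine card theft | fraud alert, cardholder travelling abroad) = 0.019358 / 0.737404 ≈ 0.026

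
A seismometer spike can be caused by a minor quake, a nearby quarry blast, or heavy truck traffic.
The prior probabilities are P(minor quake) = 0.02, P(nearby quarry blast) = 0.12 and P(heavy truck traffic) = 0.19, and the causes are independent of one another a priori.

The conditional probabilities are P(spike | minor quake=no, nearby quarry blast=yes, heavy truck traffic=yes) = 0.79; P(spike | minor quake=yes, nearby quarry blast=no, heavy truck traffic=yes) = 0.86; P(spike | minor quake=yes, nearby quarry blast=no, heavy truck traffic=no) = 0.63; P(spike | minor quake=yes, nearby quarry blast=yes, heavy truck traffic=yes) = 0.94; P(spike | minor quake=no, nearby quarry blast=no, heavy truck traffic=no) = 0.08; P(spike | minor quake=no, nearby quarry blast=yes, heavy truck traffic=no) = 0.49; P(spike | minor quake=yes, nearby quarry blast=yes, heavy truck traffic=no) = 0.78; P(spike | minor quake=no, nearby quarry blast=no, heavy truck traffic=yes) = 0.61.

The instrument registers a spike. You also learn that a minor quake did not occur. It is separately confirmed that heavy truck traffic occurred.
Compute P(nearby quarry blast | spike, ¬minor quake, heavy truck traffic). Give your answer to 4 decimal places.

P(nearby quarry blast | spike, ¬minor quake, heavy truck traffic) ≈ 0.1501

Weight on nearby quarry blast=true, given the evidence: 0.79*0.12 = 0.094800
Denominator P(spike | ¬minor quake, heavy truck traffic): 0.61*0.88 + 0.79*0.12 = 0.631600
Posterior = 0.094800 / 0.631600 ≈ 0.1501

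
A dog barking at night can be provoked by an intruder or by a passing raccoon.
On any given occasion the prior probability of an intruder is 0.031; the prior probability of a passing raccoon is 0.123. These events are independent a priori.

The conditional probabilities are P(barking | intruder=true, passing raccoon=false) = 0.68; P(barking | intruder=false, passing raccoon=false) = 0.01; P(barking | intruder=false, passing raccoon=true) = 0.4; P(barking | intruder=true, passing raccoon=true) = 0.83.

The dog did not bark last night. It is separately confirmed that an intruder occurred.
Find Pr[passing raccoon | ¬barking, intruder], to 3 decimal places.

Pr[passing raccoon | ¬barking, intruder] ≈ 0.069

Sum P(¬barking|·) weighted by the priors over both values of passing raccoon:
  P(¬barking | intruder) = 0.32*0.877 + 0.17*0.123
        = 0.280640 + 0.020910 = 0.301550
Configurations with passing raccoon contribute 0.020910, so
  P(passing raccoon | ¬barking, intruder) = 0.020910 / 0.301550 ≈ 0.069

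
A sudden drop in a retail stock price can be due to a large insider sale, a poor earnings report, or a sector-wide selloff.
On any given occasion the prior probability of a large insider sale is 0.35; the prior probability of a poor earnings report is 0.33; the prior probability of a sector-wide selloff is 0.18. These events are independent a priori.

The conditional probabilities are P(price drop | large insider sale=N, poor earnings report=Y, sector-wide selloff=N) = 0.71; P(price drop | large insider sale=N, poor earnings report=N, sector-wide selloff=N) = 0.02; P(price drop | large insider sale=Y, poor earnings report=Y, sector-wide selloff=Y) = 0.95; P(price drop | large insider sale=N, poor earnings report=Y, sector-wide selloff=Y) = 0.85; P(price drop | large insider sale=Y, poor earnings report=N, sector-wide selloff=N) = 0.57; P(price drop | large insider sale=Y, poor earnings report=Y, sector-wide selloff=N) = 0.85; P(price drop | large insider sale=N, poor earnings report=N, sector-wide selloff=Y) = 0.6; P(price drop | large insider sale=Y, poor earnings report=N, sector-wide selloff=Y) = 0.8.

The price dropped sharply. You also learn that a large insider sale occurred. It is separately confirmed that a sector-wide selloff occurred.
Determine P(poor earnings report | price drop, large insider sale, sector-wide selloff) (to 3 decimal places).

By total probability over both values of poor earnings report:
  P(price drop | large insider sale, sector-wide selloff) = 0.8*0.67 + 0.95*0.33
        = 0.536000 + 0.313500 = 0.849500
Keeping only the poor earnings report-present terms gives 0.313500, so
  P(poor earnings report | price drop, large insider sale, sector-wide selloff) = 0.313500 / 0.849500 ≈ 0.369

P(poor earnings report | price drop, large insider sale, sector-wide selloff) ≈ 0.369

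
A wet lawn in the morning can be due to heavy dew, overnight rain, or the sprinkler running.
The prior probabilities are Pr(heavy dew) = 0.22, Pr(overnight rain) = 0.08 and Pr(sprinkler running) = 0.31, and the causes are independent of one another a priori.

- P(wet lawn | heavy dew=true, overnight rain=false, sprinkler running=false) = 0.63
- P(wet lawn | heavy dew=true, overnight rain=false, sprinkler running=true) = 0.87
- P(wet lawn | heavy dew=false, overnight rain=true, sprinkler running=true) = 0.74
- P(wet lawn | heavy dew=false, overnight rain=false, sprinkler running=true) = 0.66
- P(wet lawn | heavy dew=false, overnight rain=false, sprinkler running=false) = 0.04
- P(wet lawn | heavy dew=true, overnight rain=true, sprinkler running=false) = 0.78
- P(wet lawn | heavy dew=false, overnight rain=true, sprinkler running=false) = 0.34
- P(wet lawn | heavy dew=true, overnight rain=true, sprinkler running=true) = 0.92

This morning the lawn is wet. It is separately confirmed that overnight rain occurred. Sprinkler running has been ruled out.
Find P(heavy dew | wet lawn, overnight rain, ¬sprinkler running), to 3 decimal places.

Numerator (weight on configurations with heavy dew): 0.78×0.22 = 0.171600
Denominator P(wet lawn | overnight rain, ¬sprinkler running): 0.34×0.78 + 0.78×0.22 = 0.436800
P(heavy dew | wet lawn, overnight rain, ¬sprinkler running) = 0.171600/0.436800 ≈ 0.393

P(heavy dew | wet lawn, overnight rain, ¬sprinkler running) ≈ 0.393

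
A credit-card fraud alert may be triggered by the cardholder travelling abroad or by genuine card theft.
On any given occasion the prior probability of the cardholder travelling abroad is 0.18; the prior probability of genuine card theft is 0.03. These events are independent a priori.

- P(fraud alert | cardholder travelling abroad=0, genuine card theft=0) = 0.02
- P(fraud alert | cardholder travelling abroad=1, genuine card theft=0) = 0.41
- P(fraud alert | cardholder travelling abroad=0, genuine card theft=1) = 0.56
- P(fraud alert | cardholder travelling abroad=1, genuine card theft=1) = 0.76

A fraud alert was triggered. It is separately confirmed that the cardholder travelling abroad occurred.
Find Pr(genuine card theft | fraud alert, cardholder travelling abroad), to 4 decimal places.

Sum P(fraud alert|·) weighted by the priors over both values of genuine card theft:
  P(fraud alert | cardholder travelling abroad) = 0.41·0.97 + 0.76·0.03
        = 0.397700 + 0.022800 = 0.420500
Configurations with genuine card theft contribute 0.022800, so
  P(genuine card theft | fraud alert, cardholder travelling abroad) = 0.022800 / 0.420500 ≈ 0.0542

Pr(genuine card theft | fraud alert, cardholder travelling abroad) ≈ 0.0542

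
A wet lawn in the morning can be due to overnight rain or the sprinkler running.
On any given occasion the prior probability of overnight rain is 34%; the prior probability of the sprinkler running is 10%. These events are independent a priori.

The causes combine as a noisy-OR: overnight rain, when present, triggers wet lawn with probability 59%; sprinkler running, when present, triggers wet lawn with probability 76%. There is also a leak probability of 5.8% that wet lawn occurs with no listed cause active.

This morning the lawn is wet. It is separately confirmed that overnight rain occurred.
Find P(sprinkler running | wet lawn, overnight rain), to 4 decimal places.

P(sprinkler running | wet lawn, overnight rain) ≈ 0.1411

Under noisy-OR, P(wet lawn | causes) = 1 − (1−0.058)·∏(1−qᵢ) over the active causes.
P(wet lawn | overnight rain) = 0.61378*0.9 + 0.907307*0.1 = 0.552402 + 0.090731 = 0.643133
Restricting to configurations with sprinkler running present: 0.907307*0.1 = 0.090731.
P(sprinkler running | wet lawn, overnight rain) = 0.090731 / 0.643133 ≈ 0.1411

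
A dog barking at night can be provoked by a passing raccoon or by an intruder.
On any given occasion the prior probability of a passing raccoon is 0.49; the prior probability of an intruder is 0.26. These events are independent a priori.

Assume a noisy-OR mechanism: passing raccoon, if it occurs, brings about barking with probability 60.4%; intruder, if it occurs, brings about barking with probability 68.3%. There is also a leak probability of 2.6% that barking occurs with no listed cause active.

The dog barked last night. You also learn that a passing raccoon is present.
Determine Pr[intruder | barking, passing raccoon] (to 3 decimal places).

Pr[intruder | barking, passing raccoon] ≈ 0.334

Under noisy-OR, P(barking | causes) = 1 − (1−0.026)·∏(1−qᵢ) over the active causes.
P(barking | passing raccoon) = 0.614296·0.74 + 0.877732·0.26 = 0.454579 + 0.228210 = 0.682789
Restricting to configurations with intruder present: 0.877732·0.26 = 0.228210.
P(intruder | barking, passing raccoon) = 0.228210 / 0.682789 ≈ 0.334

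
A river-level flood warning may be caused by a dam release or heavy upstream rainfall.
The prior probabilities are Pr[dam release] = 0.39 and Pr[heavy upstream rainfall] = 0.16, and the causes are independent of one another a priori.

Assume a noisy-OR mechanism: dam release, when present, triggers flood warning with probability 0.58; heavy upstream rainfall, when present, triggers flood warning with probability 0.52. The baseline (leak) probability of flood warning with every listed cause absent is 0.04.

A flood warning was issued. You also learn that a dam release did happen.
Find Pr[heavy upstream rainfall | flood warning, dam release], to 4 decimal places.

Under noisy-OR, P(flood warning | causes) = 1 − (1−0.04)·∏(1−qᵢ) over the active causes.
P(flood warning | dam release) = 0.5968*0.84 + 0.806464*0.16 = 0.501312 + 0.129034 = 0.630346
The heavy upstream rainfall-present share is 0.806464*0.16 = 0.129034.
So P(heavy upstream rainfall | flood warning, dam release) = 0.129034/0.630346 ≈ 0.2047.

Pr[heavy upstream rainfall | flood warning, dam release] ≈ 0.2047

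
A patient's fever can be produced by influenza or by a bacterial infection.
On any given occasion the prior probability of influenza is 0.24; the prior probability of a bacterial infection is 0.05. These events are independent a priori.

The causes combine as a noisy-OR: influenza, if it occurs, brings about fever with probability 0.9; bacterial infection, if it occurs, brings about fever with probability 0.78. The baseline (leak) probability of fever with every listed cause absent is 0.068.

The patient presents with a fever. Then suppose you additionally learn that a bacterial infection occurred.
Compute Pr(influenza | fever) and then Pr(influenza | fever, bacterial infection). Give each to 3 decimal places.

Pr(influenza | fever) ≈ 0.734; Pr(influenza | fever, bacterial infection) ≈ 0.280

Under noisy-OR, P(fever | causes) = 1 − (1−0.068)·∏(1−qᵢ) over the active causes.
P(fever) = 0.068·0.76·0.95 + 0.79496·0.76·0.05 + 0.9068·0.24·0.95 + 0.979496·0.24·0.05 = 0.049096 + 0.030208 + 0.206750 + 0.011754 = 0.297808
Restricting to configurations with influenza present: 0.206750 + 0.011754 = 0.218504.
P(influenza | fever) = 0.218504 / 0.297808 ≈ 0.734

Now also conditioning on bacterial infection=true:
P(fever | bacterial infection) = 0.79496·0.76 + 0.979496·0.24 = 0.604170 + 0.235079 = 0.839249
The influenza-present share is 0.979496·0.24 = 0.235079.
P(influenza | fever, bacterial infection) = 0.235079 / 0.839249 ≈ 0.280
— bacterial infection explains away the evidence for influenza.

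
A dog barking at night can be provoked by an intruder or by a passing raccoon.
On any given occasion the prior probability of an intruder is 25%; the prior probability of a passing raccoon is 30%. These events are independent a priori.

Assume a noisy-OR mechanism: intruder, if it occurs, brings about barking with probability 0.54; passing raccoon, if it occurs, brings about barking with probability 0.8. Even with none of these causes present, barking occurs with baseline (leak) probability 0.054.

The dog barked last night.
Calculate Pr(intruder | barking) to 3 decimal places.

Pr(intruder | barking) ≈ 0.443

Under noisy-OR, P(barking | causes) = 1 − (1−0.054)·∏(1−qᵢ) over the active causes.
P(barking) = 0.054·0.75·0.7 + 0.8108·0.75·0.3 + 0.56484·0.25·0.7 + 0.912968·0.25·0.3 = 0.028350 + 0.182430 + 0.098847 + 0.068473 = 0.378100
Restricting to configurations with intruder present: 0.098847 + 0.068473 = 0.167320.
P(intruder | barking) = 0.167320 / 0.378100 ≈ 0.443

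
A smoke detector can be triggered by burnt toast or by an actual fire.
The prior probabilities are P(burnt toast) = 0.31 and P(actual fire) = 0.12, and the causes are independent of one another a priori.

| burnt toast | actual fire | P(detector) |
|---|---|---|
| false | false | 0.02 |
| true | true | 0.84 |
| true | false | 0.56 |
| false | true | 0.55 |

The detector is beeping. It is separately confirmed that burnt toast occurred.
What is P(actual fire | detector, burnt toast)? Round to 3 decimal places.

P(actual fire | detector, burnt toast) ≈ 0.170

For the numerator, keep only actual fire=true terms: 0.84·0.12 = 0.100800
The normalizing constant is 0.56·0.88 + 0.84·0.12 = 0.593600
Posterior = 0.100800 / 0.593600 ≈ 0.170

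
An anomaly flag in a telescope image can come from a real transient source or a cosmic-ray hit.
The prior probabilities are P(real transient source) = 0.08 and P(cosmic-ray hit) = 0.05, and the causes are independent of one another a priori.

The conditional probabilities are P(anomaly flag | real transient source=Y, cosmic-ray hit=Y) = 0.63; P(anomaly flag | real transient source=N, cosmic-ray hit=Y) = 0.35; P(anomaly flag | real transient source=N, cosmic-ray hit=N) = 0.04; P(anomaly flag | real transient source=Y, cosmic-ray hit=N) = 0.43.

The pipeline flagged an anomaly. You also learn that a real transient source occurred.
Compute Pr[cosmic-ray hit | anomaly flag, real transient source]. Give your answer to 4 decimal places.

Pr[cosmic-ray hit | anomaly flag, real transient source] ≈ 0.0716

Sum P(anomaly flag|·) weighted by the priors over both values of cosmic-ray hit:
  P(anomaly flag | real transient source) = 0.43·0.95 + 0.63·0.05
        = 0.408500 + 0.031500 = 0.440000
Configurations with cosmic-ray hit contribute 0.031500, so
  P(cosmic-ray hit | anomaly flag, real transient source) = 0.031500 / 0.440000 ≈ 0.0716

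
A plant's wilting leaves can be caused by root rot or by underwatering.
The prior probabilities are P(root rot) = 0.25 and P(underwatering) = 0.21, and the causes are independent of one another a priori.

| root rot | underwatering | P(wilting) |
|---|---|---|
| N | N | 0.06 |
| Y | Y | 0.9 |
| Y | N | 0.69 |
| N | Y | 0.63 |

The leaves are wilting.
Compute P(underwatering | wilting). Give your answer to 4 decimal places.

Sum P(wilting|·) weighted by the priors over the 4 (root rot, underwatering) configurations:
  P(wilting) = 0.06*0.75*0.79 + 0.63*0.75*0.21 + 0.69*0.25*0.79 + 0.9*0.25*0.21
        = 0.035550 + 0.099225 + 0.136275 + 0.047250 = 0.318300
Keeping only the underwatering-present terms gives 0.146475, so
  P(underwatering | wilting) = 0.146475 / 0.318300 ≈ 0.4602

P(underwatering | wilting) ≈ 0.4602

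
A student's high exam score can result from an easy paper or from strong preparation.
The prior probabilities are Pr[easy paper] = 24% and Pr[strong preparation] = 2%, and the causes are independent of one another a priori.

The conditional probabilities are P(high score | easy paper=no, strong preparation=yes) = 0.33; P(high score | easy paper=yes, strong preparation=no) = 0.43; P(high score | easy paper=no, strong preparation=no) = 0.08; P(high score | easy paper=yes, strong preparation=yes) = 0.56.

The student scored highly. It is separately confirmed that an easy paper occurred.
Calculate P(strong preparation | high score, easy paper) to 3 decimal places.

By total probability over both values of strong preparation:
  P(high score | easy paper) = 0.43×0.98 + 0.56×0.02
        = 0.421400 + 0.011200 = 0.432600
The terms with strong preparation present sum to 0.011200, so
  P(strong preparation | high score, easy paper) = 0.011200 / 0.432600 ≈ 0.026

P(strong preparation | high score, easy paper) ≈ 0.026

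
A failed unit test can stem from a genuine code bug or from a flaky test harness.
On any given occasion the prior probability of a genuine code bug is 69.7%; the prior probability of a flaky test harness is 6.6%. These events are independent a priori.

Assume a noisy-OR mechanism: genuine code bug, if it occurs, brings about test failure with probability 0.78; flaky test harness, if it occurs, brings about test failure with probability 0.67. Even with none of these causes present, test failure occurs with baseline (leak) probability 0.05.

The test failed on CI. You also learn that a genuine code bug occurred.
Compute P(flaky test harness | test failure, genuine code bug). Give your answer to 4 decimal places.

Under noisy-OR, P(test failure | causes) = 1 − (1−0.05)·∏(1−qᵢ) over the active causes.
Sum P(test failure|·) weighted by the priors over both values of flaky test harness:
  P(test failure | genuine code bug) = 0.791·0.934 + 0.93103·0.066
        = 0.738794 + 0.061448 = 0.800242
Configurations with flaky test harness contribute 0.061448, so
  P(flaky test harness | test failure, genuine code bug) = 0.061448 / 0.800242 ≈ 0.0768

P(flaky test harness | test failure, genuine code bug) ≈ 0.0768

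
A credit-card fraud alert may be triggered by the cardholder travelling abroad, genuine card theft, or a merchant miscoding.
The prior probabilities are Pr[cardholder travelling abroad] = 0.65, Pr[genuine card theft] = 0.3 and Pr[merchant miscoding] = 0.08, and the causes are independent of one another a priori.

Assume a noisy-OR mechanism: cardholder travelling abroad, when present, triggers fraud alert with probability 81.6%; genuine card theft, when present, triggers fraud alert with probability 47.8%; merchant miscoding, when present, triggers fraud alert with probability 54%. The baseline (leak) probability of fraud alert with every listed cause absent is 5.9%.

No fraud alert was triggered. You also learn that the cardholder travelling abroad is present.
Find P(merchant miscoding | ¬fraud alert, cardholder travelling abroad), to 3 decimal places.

P(merchant miscoding | ¬fraud alert, cardholder travelling abroad) ≈ 0.038

Under noisy-OR, P(fraud alert | causes) = 1 − (1−0.059)·∏(1−qᵢ) over the active causes.
P(¬fraud alert | cardholder travelling abroad) = 0.173144·0.7·0.92 + 0.079646·0.7·0.08 + 0.090381·0.3·0.92 + 0.041575·0.3·0.08 = 0.111505 + 0.004460 + 0.024945 + 0.000998 = 0.141908
Of this, 0.005458 comes from 0.004460 + 0.000998 (the merchant miscoding=true cases).
Hence the posterior is 0.005458/0.141908 ≈ 0.038.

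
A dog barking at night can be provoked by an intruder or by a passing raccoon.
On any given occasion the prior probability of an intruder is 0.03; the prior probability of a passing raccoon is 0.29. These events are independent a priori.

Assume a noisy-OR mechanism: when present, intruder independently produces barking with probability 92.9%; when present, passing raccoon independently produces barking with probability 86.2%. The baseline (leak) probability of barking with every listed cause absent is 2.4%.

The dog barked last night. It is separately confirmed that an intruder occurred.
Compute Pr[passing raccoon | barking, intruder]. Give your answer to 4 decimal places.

Under noisy-OR, P(barking | causes) = 1 − (1−0.024)·∏(1−qᵢ) over the active causes.
Enumerate both values of passing raccoon and weight by the priors:
  P(barking | intruder) = 0.930704·0.71 + 0.990437·0.29
        = 0.660800 + 0.287227 = 0.948027
Keeping only the passing raccoon-present terms gives 0.287227, so
  P(passing raccoon | barking, intruder) = 0.287227 / 0.948027 ≈ 0.3030

Pr[passing raccoon | barking, intruder] ≈ 0.3030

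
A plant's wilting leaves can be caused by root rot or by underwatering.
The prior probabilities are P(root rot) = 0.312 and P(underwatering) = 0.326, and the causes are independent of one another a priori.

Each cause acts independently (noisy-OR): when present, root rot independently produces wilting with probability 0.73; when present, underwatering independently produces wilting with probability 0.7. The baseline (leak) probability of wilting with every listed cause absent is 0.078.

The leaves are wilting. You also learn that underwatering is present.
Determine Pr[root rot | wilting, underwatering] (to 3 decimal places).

Pr[root rot | wilting, underwatering] ≈ 0.367

Under noisy-OR, P(wilting | causes) = 1 − (1−0.078)·∏(1−qᵢ) over the active causes.
Enumerate both values of root rot and weight by the priors:
  P(wilting | underwatering) = 0.7234·0.688 + 0.925318·0.312
        = 0.497699 + 0.288699 = 0.786398
The terms with root rot present sum to 0.288699, so
  P(root rot | wilting, underwatering) = 0.288699 / 0.786398 ≈ 0.367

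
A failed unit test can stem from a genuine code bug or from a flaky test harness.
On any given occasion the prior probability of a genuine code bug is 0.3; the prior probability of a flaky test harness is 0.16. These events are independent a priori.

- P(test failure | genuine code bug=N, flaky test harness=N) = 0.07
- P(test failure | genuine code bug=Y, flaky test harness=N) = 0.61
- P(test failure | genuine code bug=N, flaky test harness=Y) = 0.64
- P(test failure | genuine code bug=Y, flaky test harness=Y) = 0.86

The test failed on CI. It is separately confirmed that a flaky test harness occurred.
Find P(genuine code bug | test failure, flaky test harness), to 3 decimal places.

P(genuine code bug | test failure, flaky test harness) ≈ 0.365

P(test failure | flaky test harness) = 0.64×0.7 + 0.86×0.3 = 0.448000 + 0.258000 = 0.706000
Of this, 0.258000 comes from 0.86×0.3 (the genuine code bug=true cases).
P(genuine code bug | test failure, flaky test harness) = 0.258000 / 0.706000 ≈ 0.365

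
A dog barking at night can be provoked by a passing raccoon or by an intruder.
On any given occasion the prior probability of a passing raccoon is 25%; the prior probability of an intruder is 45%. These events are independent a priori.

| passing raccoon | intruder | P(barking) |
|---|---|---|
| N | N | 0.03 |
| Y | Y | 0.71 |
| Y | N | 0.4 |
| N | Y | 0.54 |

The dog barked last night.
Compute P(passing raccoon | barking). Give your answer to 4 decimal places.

P(barking) = 0.03·0.75·0.55 + 0.54·0.75·0.45 + 0.4·0.25·0.55 + 0.71·0.25·0.45 = 0.012375 + 0.182250 + 0.055000 + 0.079875 = 0.329500
The passing raccoon-present share is 0.055000 + 0.079875 = 0.134875.
So P(passing raccoon | barking) = 0.134875/0.329500 ≈ 0.4093.

P(passing raccoon | barking) ≈ 0.4093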